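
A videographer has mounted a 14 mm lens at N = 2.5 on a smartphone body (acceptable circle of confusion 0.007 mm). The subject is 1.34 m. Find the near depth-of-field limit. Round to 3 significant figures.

Hyperfocal distance H = f²/(N·c) + f = 14²/(2.5 × 0.007) + 14 = 196/0.0175 + 14 ≈ 11214.0 mm ≈ 11.21 m.
Near limit Dn = s·(H − f)/(H + s − 2f) = 1340 × (11214.0 − 14) / (11214.0 + 1340 − 2 × 14) = 1340 × 11200.0 / 12526.0 ≈ 1198.1 mm ≈ 1.20 m.

1.20 m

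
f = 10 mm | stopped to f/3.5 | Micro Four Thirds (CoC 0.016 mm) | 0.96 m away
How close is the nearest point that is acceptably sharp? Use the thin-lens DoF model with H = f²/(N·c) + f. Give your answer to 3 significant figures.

0.627 m

Hyperfocal distance H = f²/(N·c) + f = 10²/(3.5 × 0.016) + 10 = 100/0.056 + 10 ≈ 1795.7 mm ≈ 1.796 m.
Near limit Dn = s·(H − f)/(H + s − 2f) = 960 × (1795.7 − 10) / (1795.7 + 960 − 2 × 10) = 960 × 1785.7 / 2735.7 ≈ 626.63 mm ≈ 0.627 m.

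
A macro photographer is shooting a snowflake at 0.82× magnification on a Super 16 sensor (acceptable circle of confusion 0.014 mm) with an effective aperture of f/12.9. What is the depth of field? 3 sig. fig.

At magnification m, DoF ≈ 2·N_eff·c/m² = 2 × 12.9 × 0.014 / 0.82² = 0.3612 / 0.6724 ≈ 0.537 mm.

0.537 mm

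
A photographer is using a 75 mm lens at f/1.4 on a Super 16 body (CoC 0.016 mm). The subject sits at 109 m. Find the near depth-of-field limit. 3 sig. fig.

76.0 m

Hyperfocal distance H = f²/(N·c) + f = 75²/(1.4 × 0.016) + 75 = 5625/0.0224 + 75 ≈ 251191.1 mm ≈ 251.2 m.
Near limit Dn = s·(H − f)/(H + s − 2f) = 109000 × (251191.1 − 75) / (251191.1 + 109000 − 2 × 75) = 109000 × 251116.1 / 360041.1 ≈ 76024 mm ≈ 76.0 m.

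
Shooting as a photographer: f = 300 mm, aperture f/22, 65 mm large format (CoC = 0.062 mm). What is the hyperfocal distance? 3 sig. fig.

66.3 m

Hyperfocal distance H = f²/(N·c) + f = 300²/(22 × 0.062) + 300 = 90000/1.364 + 300 ≈ 66282.4 mm ≈ 66.3 m.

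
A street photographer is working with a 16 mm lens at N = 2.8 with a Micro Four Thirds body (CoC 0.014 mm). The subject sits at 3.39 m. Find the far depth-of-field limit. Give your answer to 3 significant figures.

Hyperfocal distance H = f²/(N·c) + f = 16²/(2.8 × 0.014) + 16 = 256/0.0392 + 16 ≈ 6546.6 mm ≈ 6.547 m.
Far limit Df = s·(H − f)/(H − s) = 3390 × (6546.6 − 16) / (6546.6 − 3390) = 3390 × 6530.6 / 3156.6 ≈ 7013.5 mm ≈ 7.01 m.

7.01 m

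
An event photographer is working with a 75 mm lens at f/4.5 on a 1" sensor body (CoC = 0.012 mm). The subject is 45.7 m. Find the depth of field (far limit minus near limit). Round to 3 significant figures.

49.5 m

Hyperfocal distance H = f²/(N·c) + f = 75²/(4.5 × 0.012) + 75 = 5625/0.054 + 75 ≈ 104241.7 mm ≈ 104.2 m.
Near limit Dn = s·(H − f)/(H + s − 2f) = 45700 × (104241.7 − 75) / (104241.7 + 45700 − 2 × 75) = 45700 × 104166.7 / 149791.7 ≈ 31780 mm.
Far limit Df = s·(H − f)/(H − s) = 45700 × (104241.7 − 75) / (104241.7 − 45700) = 45700 × 104166.7 / 58541.7 ≈ 81317 mm.
Depth of field = Df − Dn = 81317 − 31780 ≈ 49537 mm ≈ 49.5 m.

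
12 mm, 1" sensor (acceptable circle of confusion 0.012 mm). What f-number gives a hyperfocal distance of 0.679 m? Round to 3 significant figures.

f/18

Rearrange H = f²/(N·c) + f for N: N = f² / ((H − f)·c).
N = 12² / ((679 − 12) × 0.012) = 144 / 8.004 ≈ 18.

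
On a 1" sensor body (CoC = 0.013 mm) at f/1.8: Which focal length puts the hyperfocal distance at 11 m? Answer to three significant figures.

From H = f²/(N·c) + f, with f ≪ H: f ≈ √(H·N·c) = √(11000 × 1.8 × 0.013) = √257.40 ≈ 16.04 mm.
The +f correction barely moves this — solving exactly, f² + N·c·f − N·c·H = 0 ⇒ f = (−N·c + √((N·c)² + 4·N·c·H))/2 = (−0.0234 + √1029.6)/2 ≈ 16.032 mm, so f ≈ 16.0 mm.

16.0 mm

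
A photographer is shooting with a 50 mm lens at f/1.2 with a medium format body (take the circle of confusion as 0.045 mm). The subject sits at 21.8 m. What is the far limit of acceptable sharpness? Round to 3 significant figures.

Hyperfocal distance H = f²/(N·c) + f = 50²/(1.2 × 0.045) + 50 = 2500/0.054 + 50 ≈ 46346.3 mm ≈ 46.35 m.
Far limit Df = s·(H − f)/(H − s) = 21800 × (46346.3 − 50) / (46346.3 − 21800) = 21800 × 46296.3 / 24546.3 ≈ 41117 mm ≈ 41.1 m.

41.1 m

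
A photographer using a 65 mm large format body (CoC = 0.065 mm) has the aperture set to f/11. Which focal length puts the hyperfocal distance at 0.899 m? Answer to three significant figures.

25.0 mm

From H = f²/(N·c) + f, with f ≪ H: f ≈ √(H·N·c) = √(899 × 11 × 0.065) = √642.79 ≈ 25.35 mm.
Exact: f² + N·c·f − N·c·H = 0 ⇒ f = (−N·c + √((N·c)² + 4·N·c·H))/2 = (−0.715 + √2571.7)/2 ≈ 24.998 mm ≈ 25.0 mm.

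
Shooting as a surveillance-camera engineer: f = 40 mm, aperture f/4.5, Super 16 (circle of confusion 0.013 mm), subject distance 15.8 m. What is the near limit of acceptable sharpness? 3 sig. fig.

10.0 m

Hyperfocal distance H = f²/(N·c) + f = 40²/(4.5 × 0.013) + 40 = 1600/0.0585 + 40 ≈ 27390.4 mm ≈ 27.39 m.
Near limit Dn = s·(H − f)/(H + s − 2f) = 15800 × (27390.4 − 40) / (27390.4 + 15800 − 2 × 40) = 15800 × 27350.4 / 43110.4 ≈ 10024 mm ≈ 10.0 m.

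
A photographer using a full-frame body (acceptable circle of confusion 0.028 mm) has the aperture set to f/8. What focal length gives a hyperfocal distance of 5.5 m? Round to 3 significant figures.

35.0 mm

From H = f²/(N·c) + f, with f ≪ H: f ≈ √(H·N·c) = √(5500 × 8 × 0.028) = √1232.0 ≈ 35.10 mm.
Exact: f² + N·c·f − N·c·H = 0 ⇒ f = (−N·c + √((N·c)² + 4·N·c·H))/2 = (−0.224 + √4928.1)/2 ≈ 34.988 mm ≈ 35.0 mm.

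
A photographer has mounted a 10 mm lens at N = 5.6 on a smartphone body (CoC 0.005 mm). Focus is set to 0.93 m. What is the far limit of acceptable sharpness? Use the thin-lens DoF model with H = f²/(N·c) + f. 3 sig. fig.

1.25 m

Hyperfocal distance H = f²/(N·c) + f = 10²/(5.6 × 0.005) + 10 = 100/0.028 + 10 ≈ 3581.4 mm ≈ 3.581 m.
Far limit Df = s·(H − f)/(H − s) = 930 × (3581.4 − 10) / (3581.4 − 930) = 930 × 3571.4 / 2651.4 ≈ 1252.7 mm ≈ 1.25 m.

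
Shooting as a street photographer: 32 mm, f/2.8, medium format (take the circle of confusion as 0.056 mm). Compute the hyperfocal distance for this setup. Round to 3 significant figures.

Hyperfocal distance H = f²/(N·c) + f = 32²/(2.8 × 0.056) + 32 = 1024/0.1568 + 32 ≈ 6562.6 mm ≈ 6.56 m.

6.56 m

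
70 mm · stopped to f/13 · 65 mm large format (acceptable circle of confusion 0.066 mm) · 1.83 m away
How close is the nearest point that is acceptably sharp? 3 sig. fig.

Hyperfocal distance H = f²/(N·c) + f = 70²/(13 × 0.066) + 70 = 4900/0.858 + 70 ≈ 5781.0 mm ≈ 5.781 m.
Near limit Dn = s·(H − f)/(H + s − 2f) = 1830 × (5781.0 − 70) / (5781.0 + 1830 − 2 × 70) = 1830 × 5711.0 / 7471.0 ≈ 1398.9 mm ≈ 1.40 m.

1.40 m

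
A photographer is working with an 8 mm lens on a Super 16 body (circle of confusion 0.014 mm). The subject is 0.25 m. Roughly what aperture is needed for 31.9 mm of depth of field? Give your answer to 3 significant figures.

f/1.20

Write h = H − f = f²/(N·c). The thin-lens limits are Dn = s·h/(h + (s−f)) and Df = s·h/(h − (s−f)), so DoF = Df − Dn = 2·s·(s−f)·h / (h² − (s−f)²).
That is a quadratic in h: DoF·h² − 2·s·(s−f)·h − DoF·(s−f)² = 0 ⇒ h = (s−f)·(s + √(s² + DoF²)) / DoF = 242 × (250 + √(250² + 31.9²)) / 31.9 = 242 × (250 + 252.027) / 31.9 ≈ 3808.5 mm.
Then N = f²/(c·h) = 8² / (0.014 × 3808.5) = 64 / 53.319 ≈ 1.20.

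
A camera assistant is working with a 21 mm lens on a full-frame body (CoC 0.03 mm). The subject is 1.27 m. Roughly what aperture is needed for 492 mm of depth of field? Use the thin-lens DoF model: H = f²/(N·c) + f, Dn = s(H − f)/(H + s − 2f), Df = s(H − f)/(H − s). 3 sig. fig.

Write h = H − f = f²/(N·c). The thin-lens limits are Dn = s·h/(h + (s−f)) and Df = s·h/(h − (s−f)), so DoF = Df − Dn = 2·s·(s−f)·h / (h² − (s−f)²).
That is a quadratic in h: DoF·h² − 2·s·(s−f)·h − DoF·(s−f)² = 0 ⇒ h = (s−f)·(s + √(s² + DoF²)) / DoF = 1249 × (1270 + √(1270² + 492²)) / 492 = 1249 × (1270 + 1361.97) / 492 ≈ 6681.6 mm.
Then N = f²/(c·h) = 21² / (0.03 × 6681.6) = 441 / 200.45 ≈ 2.20.

f/2.20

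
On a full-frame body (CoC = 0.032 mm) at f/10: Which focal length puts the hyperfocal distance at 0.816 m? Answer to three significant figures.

From H = f²/(N·c) + f, with f ≪ H: f ≈ √(H·N·c) = √(816 × 10 × 0.032) = √261.12 ≈ 16.16 mm.
Exact: f² + N·c·f − N·c·H = 0 ⇒ f = (−N·c + √((N·c)² + 4·N·c·H))/2 = (−0.32 + √1044.6)/2 ≈ 16.000 mm ≈ 16.0 mm.

16.0 mm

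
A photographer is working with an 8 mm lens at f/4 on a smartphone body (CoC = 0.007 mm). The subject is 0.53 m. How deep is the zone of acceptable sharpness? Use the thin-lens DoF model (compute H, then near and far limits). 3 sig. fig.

255 mm

Hyperfocal distance H = f²/(N·c) + f = 8²/(4 × 0.007) + 8 = 64/0.028 + 8 ≈ 2293.7 mm ≈ 2.294 m.
Near limit Dn = s·(H − f)/(H + s − 2f) = 530 × (2293.7 − 8) / (2293.7 + 530 − 2 × 8) = 530 × 2285.7 / 2807.7 ≈ 431.46 mm.
Far limit Df = s·(H − f)/(H − s) = 530 × (2293.7 − 8) / (2293.7 − 530) = 530 × 2285.7 / 1763.7 ≈ 686.86 mm.
Depth of field = Df − Dn = 686.86 − 431.46 ≈ 255.40 mm.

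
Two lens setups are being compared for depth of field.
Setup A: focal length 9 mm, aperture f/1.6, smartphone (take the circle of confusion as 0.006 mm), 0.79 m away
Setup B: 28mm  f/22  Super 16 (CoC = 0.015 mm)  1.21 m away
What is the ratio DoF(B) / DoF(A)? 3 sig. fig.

10.8

Setup A: H = 9²/(1.6×0.006) + 9 ≈ 8446.5 mm; DoF = Df − Dn = 870.58 − 723.07 ≈ 147.51 mm.
Setup B: H = 28²/(22×0.015) + 28 ≈ 2403.8 mm; DoF = Df − Dn = 2408.1 − 808.0 ≈ 1600.1 mm.
Ratio = 1600.1 / 147.51 ≈ 10.8.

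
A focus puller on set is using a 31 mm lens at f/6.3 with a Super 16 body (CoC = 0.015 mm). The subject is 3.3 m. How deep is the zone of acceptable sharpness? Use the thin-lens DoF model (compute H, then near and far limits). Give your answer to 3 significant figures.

Hyperfocal distance H = f²/(N·c) + f = 31²/(6.3 × 0.015) + 31 = 961/0.0945 + 31 ≈ 10200.3 mm ≈ 10.20 m.
Near limit Dn = s·(H − f)/(H + s − 2f) = 3300 × (10200.3 − 31) / (10200.3 + 3300 − 2 × 31) = 3300 × 10169.3 / 13438.3 ≈ 2497.2 mm.
Far limit Df = s·(H − f)/(H − s) = 3300 × (10200.3 − 31) / (10200.3 − 3300) = 3300 × 10169.3 / 6900.3 ≈ 4863.4 mm.
Depth of field = Df − Dn = 4863.4 − 2497.2 ≈ 2366.2 mm ≈ 2.37 m.

2.37 m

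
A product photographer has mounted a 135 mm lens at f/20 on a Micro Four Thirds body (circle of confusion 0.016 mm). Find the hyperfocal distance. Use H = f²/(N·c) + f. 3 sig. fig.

Hyperfocal distance H = f²/(N·c) + f = 135²/(20 × 0.016) + 135 = 18225/0.32 + 135 ≈ 57088.1 mm ≈ 57.1 m.

57.1 m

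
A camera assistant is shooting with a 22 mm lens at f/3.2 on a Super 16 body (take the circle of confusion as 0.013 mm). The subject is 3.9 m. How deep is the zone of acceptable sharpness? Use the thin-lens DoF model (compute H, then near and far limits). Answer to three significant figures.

2.92 m

Hyperfocal distance H = f²/(N·c) + f = 22²/(3.2 × 0.013) + 22 = 484/0.0416 + 22 ≈ 11656.6 mm ≈ 11.66 m.
Near limit Dn = s·(H − f)/(H + s − 2f) = 3900 × (11656.6 − 22) / (11656.6 + 3900 − 2 × 22) = 3900 × 11634.6 / 15512.6 ≈ 2925.0 mm.
Far limit Df = s·(H − f)/(H − s) = 3900 × (11656.6 − 22) / (11656.6 − 3900) = 3900 × 11634.6 / 7756.6 ≈ 5849.8 mm.
Depth of field = Df − Dn = 5849.8 − 2925.0 ≈ 2924.8 mm ≈ 2.92 m.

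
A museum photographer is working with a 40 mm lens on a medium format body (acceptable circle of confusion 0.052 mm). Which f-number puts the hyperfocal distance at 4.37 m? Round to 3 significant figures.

f/7.11

Rearrange H = f²/(N·c) + f for N: N = f² / ((H − f)·c).
N = 40² / ((4370 − 40) × 0.052) = 1600 / 225.2 ≈ 7.11.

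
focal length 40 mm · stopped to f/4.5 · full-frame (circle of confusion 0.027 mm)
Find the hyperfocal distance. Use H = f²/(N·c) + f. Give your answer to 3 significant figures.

13.2 m

Hyperfocal distance H = f²/(N·c) + f = 40²/(4.5 × 0.027) + 40 = 1600/0.1215 + 40 ≈ 13208.7 mm ≈ 13.2 m.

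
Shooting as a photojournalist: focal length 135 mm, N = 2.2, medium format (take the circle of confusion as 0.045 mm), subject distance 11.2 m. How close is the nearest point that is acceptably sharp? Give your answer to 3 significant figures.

Hyperfocal distance H = f²/(N·c) + f = 135²/(2.2 × 0.045) + 135 = 18225/0.099 + 135 ≈ 184225.9 mm ≈ 184.2 m.
Near limit Dn = s·(H − f)/(H + s − 2f) = 11200 × (184225.9 − 135) / (184225.9 + 11200 − 2 × 135) = 11200 × 184090.9 / 195155.9 ≈ 10565 mm ≈ 10.6 m.

10.6 m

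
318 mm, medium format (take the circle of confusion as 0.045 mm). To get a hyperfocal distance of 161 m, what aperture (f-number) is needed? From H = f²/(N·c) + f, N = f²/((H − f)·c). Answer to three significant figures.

f/14

Rearrange H = f²/(N·c) + f for N: N = f² / ((H − f)·c).
N = 318² / ((161000 − 318) × 0.045) = 101124 / 7231 ≈ 14.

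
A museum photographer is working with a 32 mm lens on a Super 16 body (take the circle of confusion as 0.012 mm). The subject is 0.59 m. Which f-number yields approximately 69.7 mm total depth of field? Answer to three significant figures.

f/9

Write h = H − f = f²/(N·c). The thin-lens limits are Dn = s·h/(h + (s−f)) and Df = s·h/(h − (s−f)), so DoF = Df − Dn = 2·s·(s−f)·h / (h² − (s−f)²).
That is a quadratic in h: DoF·h² − 2·s·(s−f)·h − DoF·(s−f)² = 0 ⇒ h = (s−f)·(s + √(s² + DoF²)) / DoF = 558 × (590 + √(590² + 69.7²)) / 69.7 = 558 × (590 + 594.103) / 69.7 ≈ 9479.6 mm.
Then N = f²/(c·h) = 32² / (0.012 × 9479.6) = 1024 / 113.76 ≈ 9.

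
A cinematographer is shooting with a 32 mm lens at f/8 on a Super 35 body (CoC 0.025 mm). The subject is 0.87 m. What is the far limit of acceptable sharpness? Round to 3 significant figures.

Hyperfocal distance H = f²/(N·c) + f = 32²/(8 × 0.025) + 32 = 1024/0.2 + 32 ≈ 5152.0 mm ≈ 5.152 m.
Far limit Df = s·(H − f)/(H − s) = 870 × (5152.0 − 32) / (5152.0 − 870) = 870 × 5120.0 / 4282.0 ≈ 1040.3 mm ≈ 1.04 m.

1.04 m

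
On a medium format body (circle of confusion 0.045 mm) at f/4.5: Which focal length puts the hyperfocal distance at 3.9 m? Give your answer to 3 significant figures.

From H = f²/(N·c) + f, with f ≪ H: f ≈ √(H·N·c) = √(3900 × 4.5 × 0.045) = √789.75 ≈ 28.10 mm.
Exact: f² + N·c·f − N·c·H = 0 ⇒ f = (−N·c + √((N·c)² + 4·N·c·H))/2 = (−0.2025 + √3159.0)/2 ≈ 28.001 mm ≈ 28.0 mm.

28.0 mm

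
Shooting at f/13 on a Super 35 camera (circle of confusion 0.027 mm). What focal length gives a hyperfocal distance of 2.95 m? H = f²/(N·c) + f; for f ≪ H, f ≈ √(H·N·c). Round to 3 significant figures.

32.0 mm

From H = f²/(N·c) + f, with f ≪ H: f ≈ √(H·N·c) = √(2950 × 13 × 0.027) = √1035.5 ≈ 32.18 mm.
Exact: f² + N·c·f − N·c·H = 0 ⇒ f = (−N·c + √((N·c)² + 4·N·c·H))/2 = (−0.351 + √4141.9)/2 ≈ 32.003 mm ≈ 32.0 mm.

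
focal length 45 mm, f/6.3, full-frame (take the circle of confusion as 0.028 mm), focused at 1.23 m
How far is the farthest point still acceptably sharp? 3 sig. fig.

Hyperfocal distance H = f²/(N·c) + f = 45²/(6.3 × 0.028) + 45 = 2025/0.1764 + 45 ≈ 11524.6 mm ≈ 11.52 m.
Far limit Df = s·(H − f)/(H − s) = 1230 × (11524.6 − 45) / (11524.6 − 1230) = 1230 × 11479.6 / 10294.6 ≈ 1371.6 mm ≈ 1.37 m.

1.37 m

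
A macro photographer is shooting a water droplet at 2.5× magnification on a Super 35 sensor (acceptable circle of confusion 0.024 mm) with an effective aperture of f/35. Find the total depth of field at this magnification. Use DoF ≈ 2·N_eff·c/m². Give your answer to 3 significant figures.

0.269 mm

At magnification m, DoF ≈ 2·N_eff·c/m² = 2 × 35 × 0.024 / 2.5² = 1.68 / 6.25 ≈ 0.269 mm.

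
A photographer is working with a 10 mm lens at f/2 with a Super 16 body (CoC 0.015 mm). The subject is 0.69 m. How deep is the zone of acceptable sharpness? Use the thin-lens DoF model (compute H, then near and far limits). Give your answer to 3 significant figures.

Hyperfocal distance H = f²/(N·c) + f = 10²/(2 × 0.015) + 10 = 100/0.03 + 10 ≈ 3343.3 mm ≈ 3.343 m.
Near limit Dn = s·(H − f)/(H + s − 2f) = 690 × (3343.3 − 10) / (3343.3 + 690 − 2 × 10) = 690 × 3333.3 / 4013.3 ≈ 573.09 mm.
Far limit Df = s·(H − f)/(H − s) = 690 × (3343.3 − 10) / (3343.3 − 690) = 690 × 3333.3 / 2653.3 ≈ 866.83 mm.
Depth of field = Df − Dn = 866.83 − 573.09 ≈ 293.74 mm.

294 mm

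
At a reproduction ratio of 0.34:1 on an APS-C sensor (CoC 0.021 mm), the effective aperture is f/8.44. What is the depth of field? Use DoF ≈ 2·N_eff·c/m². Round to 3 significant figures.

3.07 mm

At magnification m, DoF ≈ 2·N_eff·c/m² = 2 × 8.44 × 0.021 / 0.34² = 0.3545 / 0.1156 ≈ 3.07 mm.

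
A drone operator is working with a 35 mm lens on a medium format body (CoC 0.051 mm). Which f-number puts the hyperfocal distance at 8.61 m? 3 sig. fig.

Rearrange H = f²/(N·c) + f for N: N = f² / ((H − f)·c).
N = 35² / ((8610 − 35) × 0.051) = 1225 / 437.3 ≈ 2.80.

f/2.80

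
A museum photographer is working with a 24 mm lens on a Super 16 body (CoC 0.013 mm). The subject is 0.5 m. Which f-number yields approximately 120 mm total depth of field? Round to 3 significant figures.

f/11

Write h = H − f = f²/(N·c). The thin-lens limits are Dn = s·h/(h + (s−f)) and Df = s·h/(h − (s−f)), so DoF = Df − Dn = 2·s·(s−f)·h / (h² − (s−f)²).
That is a quadratic in h: DoF·h² − 2·s·(s−f)·h − DoF·(s−f)² = 0 ⇒ h = (s−f)·(s + √(s² + DoF²)) / DoF = 476 × (500 + √(500² + 120²)) / 120 = 476 × (500 + 514.198) / 120 ≈ 4023.0 mm.
Then N = f²/(c·h) = 24² / (0.013 × 4023.0) = 576 / 52.299 ≈ 11.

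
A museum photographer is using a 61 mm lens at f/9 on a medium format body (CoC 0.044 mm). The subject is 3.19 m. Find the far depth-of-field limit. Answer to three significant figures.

4.78 m

Hyperfocal distance H = f²/(N·c) + f = 61²/(9 × 0.044) + 61 = 3721/0.396 + 61 ≈ 9457.5 mm ≈ 9.457 m.
Far limit Df = s·(H − f)/(H − s) = 3190 × (9457.5 − 61) / (9457.5 − 3190) = 3190 × 9396.5 / 6267.5 ≈ 4782.6 mm ≈ 4.78 m.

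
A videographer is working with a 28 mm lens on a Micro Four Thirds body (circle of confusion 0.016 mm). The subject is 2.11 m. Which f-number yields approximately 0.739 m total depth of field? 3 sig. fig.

f/4

Write h = H − f = f²/(N·c). The thin-lens limits are Dn = s·h/(h + (s−f)) and Df = s·h/(h − (s−f)), so DoF = Df − Dn = 2·s·(s−f)·h / (h² − (s−f)²).
That is a quadratic in h: DoF·h² − 2·s·(s−f)·h − DoF·(s−f)² = 0 ⇒ h = (s−f)·(s + √(s² + DoF²)) / DoF = 2082 × (2110 + √(2110² + 739²)) / 739 = 2082 × (2110 + 2235.67) / 739 ≈ 12243 mm.
Then N = f²/(c·h) = 28² / (0.016 × 12243) = 784 / 195.89 ≈ 4.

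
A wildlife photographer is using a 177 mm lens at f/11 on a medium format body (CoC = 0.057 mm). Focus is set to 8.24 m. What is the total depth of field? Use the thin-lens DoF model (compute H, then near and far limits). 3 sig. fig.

2.73 m

Hyperfocal distance H = f²/(N·c) + f = 177²/(11 × 0.057) + 177 = 31329/0.627 + 177 ≈ 50143.5 mm ≈ 50.14 m.
Near limit Dn = s·(H − f)/(H + s − 2f) = 8240 × (50143.5 − 177) / (50143.5 + 8240 − 2 × 177) = 8240 × 49966.5 / 58029.5 ≈ 7095.1 mm.
Far limit Df = s·(H − f)/(H − s) = 8240 × (50143.5 − 177) / (50143.5 − 8240) = 8240 × 49966.5 / 41903.5 ≈ 9825.5 mm.
Depth of field = Df − Dn = 9825.5 − 7095.1 ≈ 2730.4 mm ≈ 2.73 m.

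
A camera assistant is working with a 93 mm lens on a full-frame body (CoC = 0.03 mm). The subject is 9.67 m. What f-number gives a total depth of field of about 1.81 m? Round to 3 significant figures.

Write h = H − f = f²/(N·c). The thin-lens limits are Dn = s·h/(h + (s−f)) and Df = s·h/(h − (s−f)), so DoF = Df − Dn = 2·s·(s−f)·h / (h² − (s−f)²).
That is a quadratic in h: DoF·h² − 2·s·(s−f)·h − DoF·(s−f)² = 0 ⇒ h = (s−f)·(s + √(s² + DoF²)) / DoF = 9577 × (9670 + √(9670² + 1810²)) / 1810 = 9577 × (9670 + 9837.94) / 1810 ≈ 103220 mm.
Then N = f²/(c·h) = 93² / (0.03 × 103220) = 8649 / 3096.6 ≈ 2.79.

f/2.79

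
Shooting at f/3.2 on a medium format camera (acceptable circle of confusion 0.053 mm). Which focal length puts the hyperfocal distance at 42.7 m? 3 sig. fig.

85.0 mm

From H = f²/(N·c) + f, with f ≪ H: f ≈ √(H·N·c) = √(42700 × 3.2 × 0.053) = √7241.9 ≈ 85.10 mm.
Exact: f² + N·c·f − N·c·H = 0 ⇒ f = (−N·c + √((N·c)² + 4·N·c·H))/2 = (−0.1696 + √28968)/2 ≈ 85.015 mm ≈ 85.0 mm.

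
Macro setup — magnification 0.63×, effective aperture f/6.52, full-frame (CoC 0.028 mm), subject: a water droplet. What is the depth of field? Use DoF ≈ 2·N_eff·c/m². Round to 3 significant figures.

At magnification m, DoF ≈ 2·N_eff·c/m² = 2 × 6.52 × 0.028 / 0.63² = 0.3651 / 0.3969 ≈ 0.92 mm.

0.920 mm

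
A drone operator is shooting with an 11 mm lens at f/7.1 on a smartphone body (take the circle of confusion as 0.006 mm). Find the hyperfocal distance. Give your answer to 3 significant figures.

2.85 m

Hyperfocal distance H = f²/(N·c) + f = 11²/(7.1 × 0.006) + 11 = 121/0.0426 + 11 ≈ 2851.4 mm ≈ 2.85 m.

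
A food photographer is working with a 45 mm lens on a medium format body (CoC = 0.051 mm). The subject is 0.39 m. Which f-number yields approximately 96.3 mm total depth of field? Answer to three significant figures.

f/14

Write h = H − f = f²/(N·c). The thin-lens limits are Dn = s·h/(h + (s−f)) and Df = s·h/(h − (s−f)), so DoF = Df − Dn = 2·s·(s−f)·h / (h² − (s−f)²).
That is a quadratic in h: DoF·h² − 2·s·(s−f)·h − DoF·(s−f)² = 0 ⇒ h = (s−f)·(s + √(s² + DoF²)) / DoF = 345 × (390 + √(390² + 96.3²)) / 96.3 = 345 × (390 + 401.713) / 96.3 ≈ 2836.4 mm.
Then N = f²/(c·h) = 45² / (0.051 × 2836.4) = 2025 / 144.65 ≈ 14.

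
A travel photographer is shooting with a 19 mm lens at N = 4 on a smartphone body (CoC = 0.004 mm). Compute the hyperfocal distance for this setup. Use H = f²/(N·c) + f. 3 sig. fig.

22.6 m

Hyperfocal distance H = f²/(N·c) + f = 19²/(4 × 0.004) + 19 = 361/0.016 + 19 ≈ 22581.5 mm ≈ 22.6 m.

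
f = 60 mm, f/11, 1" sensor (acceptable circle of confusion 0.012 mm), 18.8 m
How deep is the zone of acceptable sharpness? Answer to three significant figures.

Hyperfocal distance H = f²/(N·c) + f = 60²/(11 × 0.012) + 60 = 3600/0.132 + 60 ≈ 27332.7 mm ≈ 27.33 m.
Near limit Dn = s·(H − f)/(H + s − 2f) = 18800 × (27332.7 − 60) / (27332.7 + 18800 − 2 × 60) = 18800 × 27272.7 / 46012.7 ≈ 11143 mm.
Far limit Df = s·(H − f)/(H − s) = 18800 × (27332.7 − 60) / (27332.7 − 18800) = 18800 × 27272.7 / 8532.7 ≈ 60089 mm.
Depth of field = Df − Dn = 60089 − 11143 ≈ 48946 mm ≈ 48.9 m.

48.9 m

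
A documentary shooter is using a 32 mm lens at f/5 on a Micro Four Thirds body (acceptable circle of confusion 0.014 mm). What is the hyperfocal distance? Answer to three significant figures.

Hyperfocal distance H = f²/(N·c) + f = 32²/(5 × 0.014) + 32 = 1024/0.07 + 32 ≈ 14660.6 mm ≈ 14.7 m.

14.7 m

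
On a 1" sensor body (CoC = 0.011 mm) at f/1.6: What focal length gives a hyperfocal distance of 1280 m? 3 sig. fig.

From H = f²/(N·c) + f, with f ≪ H: f ≈ √(H·N·c) = √(1280000 × 1.6 × 0.011) = √22528 ≈ 150.1 mm.
The +f correction barely moves this — solving exactly, f² + N·c·f − N·c·H = 0 ⇒ f = (−N·c + √((N·c)² + 4·N·c·H))/2 = (−0.0176 + √90112)/2 ≈ 150.08 mm, so f ≈ 150 mm.

150 mm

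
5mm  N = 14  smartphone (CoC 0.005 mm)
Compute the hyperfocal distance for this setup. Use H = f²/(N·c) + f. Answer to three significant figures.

Hyperfocal distance H = f²/(N·c) + f = 5²/(14 × 0.005) + 5 = 25/0.07 + 5 ≈ 362.1 mm ≈ 0.362 m.

362 mm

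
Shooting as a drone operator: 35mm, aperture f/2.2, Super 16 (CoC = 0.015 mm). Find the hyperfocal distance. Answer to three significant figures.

Hyperfocal distance H = f²/(N·c) + f = 35²/(2.2 × 0.015) + 35 = 1225/0.033 + 35 ≈ 37156.2 mm ≈ 37.2 m.

37.2 m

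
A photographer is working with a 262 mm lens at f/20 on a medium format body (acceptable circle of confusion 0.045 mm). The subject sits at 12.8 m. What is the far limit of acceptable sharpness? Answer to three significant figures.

Hyperfocal distance H = f²/(N·c) + f = 262²/(20 × 0.045) + 262 = 68644/0.9 + 262 ≈ 76533.1 mm ≈ 76.53 m.
Far limit Df = s·(H − f)/(H − s) = 12800 × (76533.1 − 262) / (76533.1 − 12800) = 12800 × 76271.1 / 63733.1 ≈ 15318 mm ≈ 15.3 m.

15.3 m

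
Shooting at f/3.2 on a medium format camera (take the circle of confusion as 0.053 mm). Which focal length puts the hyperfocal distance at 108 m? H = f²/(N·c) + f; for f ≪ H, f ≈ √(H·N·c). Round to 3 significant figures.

135 mm

From H = f²/(N·c) + f, with f ≪ H: f ≈ √(H·N·c) = √(108000 × 3.2 × 0.053) = √18317 ≈ 135.3 mm.
The +f correction barely moves this — solving exactly, f² + N·c·f − N·c·H = 0 ⇒ f = (−N·c + √((N·c)² + 4·N·c·H))/2 = (−0.1696 + √73267)/2 ≈ 135.25 mm, so f ≈ 135 mm.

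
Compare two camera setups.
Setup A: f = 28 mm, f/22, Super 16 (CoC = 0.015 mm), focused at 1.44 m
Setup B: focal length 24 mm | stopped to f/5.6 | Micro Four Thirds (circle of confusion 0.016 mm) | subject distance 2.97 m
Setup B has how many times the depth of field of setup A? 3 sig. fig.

Setup A: H = 28²/(22×0.015) + 28 ≈ 2403.8 mm; DoF = Df − Dn = 3549.7 − 903.2 ≈ 2646.5 mm.
Setup B: H = 24²/(5.6×0.016) + 24 ≈ 6452.6 mm; DoF = Df − Dn = 5482.4 − 2036.7 ≈ 3445.7 mm.
Ratio = 3445.7 / 2646.5 ≈ 1.30.

1.30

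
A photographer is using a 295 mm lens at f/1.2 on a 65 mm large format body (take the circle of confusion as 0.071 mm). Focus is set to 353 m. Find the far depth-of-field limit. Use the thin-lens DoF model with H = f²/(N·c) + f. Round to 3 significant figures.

539 m

Hyperfocal distance H = f²/(N·c) + f = 295²/(1.2 × 0.071) + 295 = 87025/0.0852 + 295 ≈ 1021715.2 mm ≈ 1022 m.
Far limit Df = s·(H − f)/(H − s) = 353000 × (1021715.2 − 295) / (1021715.2 − 353000) = 353000 × 1021420.2 / 668715.2 ≈ 539185 mm ≈ 539 m.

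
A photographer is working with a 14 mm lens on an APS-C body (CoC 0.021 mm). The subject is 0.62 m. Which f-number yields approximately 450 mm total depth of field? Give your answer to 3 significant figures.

Write h = H − f = f²/(N·c). The thin-lens limits are Dn = s·h/(h + (s−f)) and Df = s·h/(h − (s−f)), so DoF = Df − Dn = 2·s·(s−f)·h / (h² − (s−f)²).
That is a quadratic in h: DoF·h² − 2·s·(s−f)·h − DoF·(s−f)² = 0 ⇒ h = (s−f)·(s + √(s² + DoF²)) / DoF = 606 × (620 + √(620² + 450²)) / 450 = 606 × (620 + 766.094) / 450 ≈ 1866.6 mm.
Then N = f²/(c·h) = 14² / (0.021 × 1866.6) = 196 / 39.199 ≈ 5.

f/5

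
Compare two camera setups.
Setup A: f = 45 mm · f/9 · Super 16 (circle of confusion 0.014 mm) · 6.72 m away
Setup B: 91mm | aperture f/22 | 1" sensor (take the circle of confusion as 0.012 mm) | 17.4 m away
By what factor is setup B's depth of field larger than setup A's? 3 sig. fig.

4.09

Setup A: H = 45²/(9×0.014) + 45 ≈ 16116.4 mm; DoF = Df − Dn = 11493.7 − 4748.0 ≈ 6745.7 mm.
Setup B: H = 91²/(22×0.012) + 91 ≈ 31458.4 mm; DoF = Df − Dn = 38823 − 11213 ≈ 27610 mm.
Ratio = 27610 / 6745.7 ≈ 4.09.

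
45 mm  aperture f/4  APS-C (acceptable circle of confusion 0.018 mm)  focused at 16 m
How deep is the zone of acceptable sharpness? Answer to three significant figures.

26.8 m

Hyperfocal distance H = f²/(N·c) + f = 45²/(4 × 0.018) + 45 = 2025/0.072 + 45 ≈ 28170.0 mm ≈ 28.17 m.
Near limit Dn = s·(H − f)/(H + s − 2f) = 16000 × (28170.0 − 45) / (28170.0 + 16000 − 2 × 45) = 16000 × 28125.0 / 44080.0 ≈ 10209 mm.
Far limit Df = s·(H − f)/(H − s) = 16000 × (28170.0 − 45) / (28170.0 − 16000) = 16000 × 28125.0 / 12170.0 ≈ 36976 mm.
Depth of field = Df − Dn = 36976 − 10209 ≈ 26767 mm ≈ 26.8 m.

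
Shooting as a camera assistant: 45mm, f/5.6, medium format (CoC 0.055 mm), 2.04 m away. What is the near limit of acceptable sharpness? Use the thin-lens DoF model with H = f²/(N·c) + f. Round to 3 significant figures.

Hyperfocal distance H = f²/(N·c) + f = 45²/(5.6 × 0.055) + 45 = 2025/0.308 + 45 ≈ 6619.7 mm ≈ 6.620 m.
Near limit Dn = s·(H − f)/(H + s − 2f) = 2040 × (6619.7 − 45) / (6619.7 + 2040 − 2 × 45) = 2040 × 6574.7 / 8569.7 ≈ 1565.1 mm ≈ 1.57 m.

1.57 m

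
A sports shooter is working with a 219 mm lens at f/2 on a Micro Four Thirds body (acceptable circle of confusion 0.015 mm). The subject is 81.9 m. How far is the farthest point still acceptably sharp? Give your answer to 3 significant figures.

Hyperfocal distance H = f²/(N·c) + f = 219²/(2 × 0.015) + 219 = 47961/0.03 + 219 ≈ 1598919.0 mm ≈ 1599 m.
Far limit Df = s·(H − f)/(H − s) = 81900 × (1598919.0 − 219) / (1598919.0 − 81900) = 81900 × 1598700.0 / 1517019.0 ≈ 86310 mm ≈ 86.3 m.

86.3 m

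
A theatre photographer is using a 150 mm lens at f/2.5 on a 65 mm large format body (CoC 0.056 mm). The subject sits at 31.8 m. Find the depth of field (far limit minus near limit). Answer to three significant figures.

13.0 m

Hyperfocal distance H = f²/(N·c) + f = 150²/(2.5 × 0.056) + 150 = 22500/0.14 + 150 ≈ 160864.3 mm ≈ 160.9 m.
Near limit Dn = s·(H − f)/(H + s − 2f) = 31800 × (160864.3 − 150) / (160864.3 + 31800 − 2 × 150) = 31800 × 160714.3 / 192364.3 ≈ 26568 mm.
Far limit Df = s·(H − f)/(H − s) = 31800 × (160864.3 − 150) / (160864.3 − 31800) = 31800 × 160714.3 / 129064.3 ≈ 39598 mm.
Depth of field = Df − Dn = 39598 − 26568 ≈ 13030 mm ≈ 13.0 m.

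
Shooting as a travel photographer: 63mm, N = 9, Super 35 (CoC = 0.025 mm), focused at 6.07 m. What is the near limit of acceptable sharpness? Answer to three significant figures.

Hyperfocal distance H = f²/(N·c) + f = 63²/(9 × 0.025) + 63 = 3969/0.225 + 63 ≈ 17703.0 mm ≈ 17.70 m.
Near limit Dn = s·(H − f)/(H + s − 2f) = 6070 × (17703.0 − 63) / (17703.0 + 6070 − 2 × 63) = 6070 × 17640.0 / 23647.0 ≈ 4528.1 mm ≈ 4.53 m.

4.53 m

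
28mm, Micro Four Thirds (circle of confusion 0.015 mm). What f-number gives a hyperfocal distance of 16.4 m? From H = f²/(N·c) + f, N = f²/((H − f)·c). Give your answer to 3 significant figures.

Rearrange H = f²/(N·c) + f for N: N = f² / ((H − f)·c).
N = 28² / ((16400 − 28) × 0.015) = 784 / 245.6 ≈ 3.19.

f/3.19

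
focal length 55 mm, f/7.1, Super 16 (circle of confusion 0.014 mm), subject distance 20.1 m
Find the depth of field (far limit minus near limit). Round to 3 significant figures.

Hyperfocal distance H = f²/(N·c) + f = 55²/(7.1 × 0.014) + 55 = 3025/0.0994 + 55 ≈ 30487.6 mm ≈ 30.49 m.
Near limit Dn = s·(H − f)/(H + s − 2f) = 20100 × (30487.6 − 55) / (30487.6 + 20100 − 2 × 55) = 20100 × 30432.6 / 50477.6 ≈ 12118 mm.
Far limit Df = s·(H − f)/(H − s) = 20100 × (30487.6 − 55) / (30487.6 − 20100) = 20100 × 30432.6 / 10387.6 ≈ 58887 mm.
Depth of field = Df − Dn = 58887 − 12118 ≈ 46769 mm ≈ 46.8 m.

46.8 m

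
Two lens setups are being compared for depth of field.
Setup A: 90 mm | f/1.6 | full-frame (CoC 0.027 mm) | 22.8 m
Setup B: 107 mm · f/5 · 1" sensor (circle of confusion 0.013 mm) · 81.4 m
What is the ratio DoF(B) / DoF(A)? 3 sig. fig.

17.0

Setup A: H = 90²/(1.6×0.027) + 90 ≈ 187590.0 mm; DoF = Df − Dn = 25942.1 − 20336.8 ≈ 5605.3 mm.
Setup B: H = 107²/(5×0.013) + 107 ≈ 176245.5 mm; DoF = Df − Dn = 151169 − 55695 ≈ 95474 mm.
Ratio = 95474 / 5605.3 ≈ 17.0.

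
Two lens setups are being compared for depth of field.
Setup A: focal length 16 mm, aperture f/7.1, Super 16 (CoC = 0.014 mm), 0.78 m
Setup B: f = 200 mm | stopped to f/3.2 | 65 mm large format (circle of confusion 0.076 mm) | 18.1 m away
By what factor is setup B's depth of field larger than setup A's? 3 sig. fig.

7.86

Setup A: H = 16²/(7.1×0.014) + 16 ≈ 2591.5 mm; DoF = Df − Dn = 1108.97 − 601.55 ≈ 507.42 mm.
Setup B: H = 200²/(3.2×0.076) + 200 ≈ 164673.7 mm; DoF = Df − Dn = 20310.4 − 16323.5 ≈ 3986.9 mm.
Ratio = 3986.9 / 507.42 ≈ 7.86.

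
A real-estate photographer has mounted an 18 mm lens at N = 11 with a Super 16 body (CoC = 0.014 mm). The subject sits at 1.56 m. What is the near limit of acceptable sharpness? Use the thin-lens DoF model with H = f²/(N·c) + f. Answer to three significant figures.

Hyperfocal distance H = f²/(N·c) + f = 18²/(11 × 0.014) + 18 = 324/0.154 + 18 ≈ 2121.9 mm ≈ 2.122 m.
Near limit Dn = s·(H − f)/(H + s − 2f) = 1560 × (2121.9 − 18) / (2121.9 + 1560 − 2 × 18) = 1560 × 2103.9 / 3645.9 ≈ 900.21 mm ≈ 0.900 m.

0.900 m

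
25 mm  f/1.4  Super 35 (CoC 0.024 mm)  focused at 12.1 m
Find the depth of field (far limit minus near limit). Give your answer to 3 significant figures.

27.2 m

Hyperfocal distance H = f²/(N·c) + f = 25²/(1.4 × 0.024) + 25 = 625/0.0336 + 25 ≈ 18626.2 mm ≈ 18.63 m.
Near limit Dn = s·(H − f)/(H + s − 2f) = 12100 × (18626.2 − 25) / (18626.2 + 12100 − 2 × 25) = 12100 × 18601.2 / 30676.2 ≈ 7337 mm.
Far limit Df = s·(H − f)/(H − s) = 12100 × (18626.2 − 25) / (18626.2 − 12100) = 12100 × 18601.2 / 6526.2 ≈ 34488 mm.
Depth of field = Df − Dn = 34488 − 7337 ≈ 27151 mm ≈ 27.2 m.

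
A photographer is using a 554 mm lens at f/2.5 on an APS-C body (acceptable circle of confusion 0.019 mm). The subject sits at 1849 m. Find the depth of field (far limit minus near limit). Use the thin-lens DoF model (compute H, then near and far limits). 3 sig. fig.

Hyperfocal distance H = f²/(N·c) + f = 554²/(2.5 × 0.019) + 554 = 306916/0.0475 + 554 ≈ 6461943.5 mm ≈ 6462 m.
Near limit Dn = s·(H − f)/(H + s − 2f) = 1849000 × (6461943.5 − 554) / (6461943.5 + 1849000 − 2 × 554) = 1849000 × 6461389.5 / 8309835.5 ≈ 1437707 mm.
Far limit Df = s·(H − f)/(H − s) = 1849000 × (6461943.5 − 554) / (6461943.5 − 1849000) = 1849000 × 6461389.5 / 4612943.5 ≈ 2589910 mm.
Depth of field = Df − Dn = 2589910 − 1437707 ≈ 1152203 mm ≈ 1150 m.

1150 m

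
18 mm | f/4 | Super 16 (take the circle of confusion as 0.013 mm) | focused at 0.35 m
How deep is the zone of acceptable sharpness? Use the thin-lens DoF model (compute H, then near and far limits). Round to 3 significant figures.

37.4 mm

Hyperfocal distance H = f²/(N·c) + f = 18²/(4 × 0.013) + 18 = 324/0.052 + 18 ≈ 6248.8 mm ≈ 6.249 m.
Near limit Dn = s·(H − f)/(H + s − 2f) = 350 × (6248.8 − 18) / (6248.8 + 350 − 2 × 18) = 350 × 6230.8 / 6562.8 ≈ 332.294 mm.
Far limit Df = s·(H − f)/(H − s) = 350 × (6248.8 − 18) / (6248.8 − 350) = 350 × 6230.8 / 5898.8 ≈ 369.699 mm.
Depth of field = Df − Dn = 369.699 − 332.294 ≈ 37.405 mm.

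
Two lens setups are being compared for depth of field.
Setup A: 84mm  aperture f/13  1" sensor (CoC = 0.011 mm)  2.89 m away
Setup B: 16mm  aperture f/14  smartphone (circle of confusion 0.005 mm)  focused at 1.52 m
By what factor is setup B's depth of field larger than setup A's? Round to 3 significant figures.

4.56

Setup A: H = 84²/(13×0.011) + 84 ≈ 49426.7 mm; DoF = Df − Dn = 3064.26 − 2734.50 ≈ 329.76 mm.
Setup B: H = 16²/(14×0.005) + 16 ≈ 3673.1 mm; DoF = Df − Dn = 2581.7 − 1077.1 ≈ 1504.6 mm.
Ratio = 1504.6 / 329.76 ≈ 4.56.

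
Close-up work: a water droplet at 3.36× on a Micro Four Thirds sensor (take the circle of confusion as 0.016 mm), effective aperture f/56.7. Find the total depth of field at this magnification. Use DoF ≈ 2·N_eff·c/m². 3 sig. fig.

0.161 mm

At magnification m, DoF ≈ 2·N_eff·c/m² = 2 × 56.7 × 0.016 / 3.36² = 1.814 / 11.29 ≈ 0.161 mm.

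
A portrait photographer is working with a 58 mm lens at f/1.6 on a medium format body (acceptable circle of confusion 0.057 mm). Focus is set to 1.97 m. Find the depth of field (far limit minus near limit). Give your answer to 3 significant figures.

Hyperfocal distance H = f²/(N·c) + f = 58²/(1.6 × 0.057) + 58 = 3364/0.0912 + 58 ≈ 36944.0 mm ≈ 36.94 m.
Near limit Dn = s·(H − f)/(H + s − 2f) = 1970 × (36944.0 − 58) / (36944.0 + 1970 − 2 × 58) = 1970 × 36886.0 / 38798.0 ≈ 1872.92 mm.
Far limit Df = s·(H − f)/(H − s) = 1970 × (36944.0 − 58) / (36944.0 − 1970) = 1970 × 36886.0 / 34974.0 ≈ 2077.70 mm.
Depth of field = Df − Dn = 2077.70 − 1872.92 ≈ 204.78 mm.

205 mm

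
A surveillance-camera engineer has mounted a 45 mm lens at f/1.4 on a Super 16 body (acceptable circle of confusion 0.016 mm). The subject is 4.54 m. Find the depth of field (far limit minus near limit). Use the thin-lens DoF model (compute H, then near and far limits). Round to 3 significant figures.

Hyperfocal distance H = f²/(N·c) + f = 45²/(1.4 × 0.016) + 45 = 2025/0.0224 + 45 ≈ 90446.8 mm ≈ 90.45 m.
Near limit Dn = s·(H − f)/(H + s − 2f) = 4540 × (90446.8 − 45) / (90446.8 + 4540 − 2 × 45) = 4540 × 90401.8 / 94896.8 ≈ 4324.95 mm.
Far limit Df = s·(H − f)/(H − s) = 4540 × (90446.8 − 45) / (90446.8 − 4540) = 4540 × 90401.8 / 85906.8 ≈ 4777.55 mm.
Depth of field = Df − Dn = 4777.55 − 4324.95 ≈ 452.60 mm.

453 mm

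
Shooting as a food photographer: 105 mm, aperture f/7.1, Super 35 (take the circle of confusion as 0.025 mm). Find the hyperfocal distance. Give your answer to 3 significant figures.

62.2 m

Hyperfocal distance H = f²/(N·c) + f = 105²/(7.1 × 0.025) + 105 = 11025/0.1775 + 105 ≈ 62217.7 mm ≈ 62.2 m.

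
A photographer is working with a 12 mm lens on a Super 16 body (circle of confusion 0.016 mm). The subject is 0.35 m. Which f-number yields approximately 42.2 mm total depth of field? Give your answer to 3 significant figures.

Write h = H − f = f²/(N·c). The thin-lens limits are Dn = s·h/(h + (s−f)) and Df = s·h/(h − (s−f)), so DoF = Df − Dn = 2·s·(s−f)·h / (h² − (s−f)²).
That is a quadratic in h: DoF·h² − 2·s·(s−f)·h − DoF·(s−f)² = 0 ⇒ h = (s−f)·(s + √(s² + DoF²)) / DoF = 338 × (350 + √(350² + 42.2²)) / 42.2 = 338 × (350 + 352.535) / 42.2 ≈ 5626.9 mm.
Then N = f²/(c·h) = 12² / (0.016 × 5626.9) = 144 / 90.031 ≈ 1.60.

f/1.60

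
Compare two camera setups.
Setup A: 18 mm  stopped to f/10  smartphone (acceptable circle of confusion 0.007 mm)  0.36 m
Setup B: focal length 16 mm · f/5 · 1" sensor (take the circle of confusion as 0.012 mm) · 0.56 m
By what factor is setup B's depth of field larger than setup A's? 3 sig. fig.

2.71

Setup A: H = 18²/(10×0.007) + 18 ≈ 4646.6 mm; DoF = Df − Dn = 388.722 − 335.230 ≈ 53.492 mm.
Setup B: H = 16²/(5×0.012) + 16 ≈ 4282.7 mm; DoF = Df − Dn = 641.83 − 496.67 ≈ 145.16 mm.
Ratio = 145.16 / 53.492 ≈ 2.71.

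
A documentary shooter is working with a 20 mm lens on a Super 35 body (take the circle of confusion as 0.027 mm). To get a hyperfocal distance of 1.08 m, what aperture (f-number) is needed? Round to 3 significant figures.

f/14

Rearrange H = f²/(N·c) + f for N: N = f² / ((H − f)·c).
N = 20² / ((1080 − 20) × 0.027) = 400 / 28.62 ≈ 14.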